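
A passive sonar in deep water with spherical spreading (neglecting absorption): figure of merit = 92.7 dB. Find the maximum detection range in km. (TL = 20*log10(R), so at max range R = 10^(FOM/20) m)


43.15 km


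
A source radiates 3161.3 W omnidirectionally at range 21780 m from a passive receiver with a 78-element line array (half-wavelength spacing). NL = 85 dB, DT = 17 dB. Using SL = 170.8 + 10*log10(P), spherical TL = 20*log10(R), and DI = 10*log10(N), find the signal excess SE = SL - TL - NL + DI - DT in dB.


35.96 dB


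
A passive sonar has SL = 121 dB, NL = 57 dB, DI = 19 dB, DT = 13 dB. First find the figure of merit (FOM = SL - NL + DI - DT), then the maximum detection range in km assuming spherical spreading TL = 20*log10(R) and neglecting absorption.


Step 1: FOM = SL - NL + DI - DT = 121 - 57 + 19 - 13 = 70 dB
Step 2: at max range FOM = TL = 20*log10(R), so R = 10^(70/20) = 3162.28 m = 3.16 km

3.16 km


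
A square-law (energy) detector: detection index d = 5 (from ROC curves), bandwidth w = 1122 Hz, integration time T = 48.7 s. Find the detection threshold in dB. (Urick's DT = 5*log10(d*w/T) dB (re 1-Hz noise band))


DT = 5*log10(d*w/T) = 5*log10(5 * 1122 / 48.7) = 5*log10(115.2) = 10.31

10.31 dB


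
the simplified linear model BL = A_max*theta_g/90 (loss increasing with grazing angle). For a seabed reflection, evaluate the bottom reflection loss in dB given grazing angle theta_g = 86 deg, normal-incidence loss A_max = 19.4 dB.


BL = A_max * theta_g / 90 = 19.4 * 86 / 90 = 18.54

18.54 dB


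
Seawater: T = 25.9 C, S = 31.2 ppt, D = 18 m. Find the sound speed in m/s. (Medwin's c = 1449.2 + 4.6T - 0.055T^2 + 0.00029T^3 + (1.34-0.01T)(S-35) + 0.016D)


c = 1449.2 + 4.6*25.9 - 0.055*25.9^2 + 0.00029*25.9^3 + (1.34 - 0.01*25.9)*(31.2 - 35) + 0.016*18 = 1532.66

1532.66 m/s


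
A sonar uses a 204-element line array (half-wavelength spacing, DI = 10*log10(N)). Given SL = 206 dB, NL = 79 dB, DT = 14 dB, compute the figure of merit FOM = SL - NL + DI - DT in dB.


136.1 dB


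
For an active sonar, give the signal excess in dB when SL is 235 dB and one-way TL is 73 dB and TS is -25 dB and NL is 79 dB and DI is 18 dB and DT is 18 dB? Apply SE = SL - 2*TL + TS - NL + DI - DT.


SE = SL - 2*TL + TS - NL + DI - DT = 235 - 2*73 + (-25) - 79 + 18 - 18 = -15

-15 dB


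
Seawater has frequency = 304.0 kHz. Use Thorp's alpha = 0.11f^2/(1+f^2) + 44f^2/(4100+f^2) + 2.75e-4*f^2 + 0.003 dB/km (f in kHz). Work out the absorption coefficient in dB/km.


f^2 = 92416.0
alpha = 0.11*92416.0/(1+92416.0) + 44*92416.0/(4100+92416.0) + 2.75e-4*92416.0 + 0.003 = 67.658

67.658 dB/km


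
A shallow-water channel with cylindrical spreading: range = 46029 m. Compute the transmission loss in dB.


46.63 dB


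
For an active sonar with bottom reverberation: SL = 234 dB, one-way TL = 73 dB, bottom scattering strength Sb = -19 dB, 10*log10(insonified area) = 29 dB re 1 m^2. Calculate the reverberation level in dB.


RL = SL - 2*TL + Sb + 10*log10(A) = 234 - 2*73 + (-19) + 29 = 98

98 dB


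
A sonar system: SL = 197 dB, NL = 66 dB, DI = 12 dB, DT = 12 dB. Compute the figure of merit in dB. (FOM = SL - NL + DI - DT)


FOM = SL - NL + DI - DT = 197 - 66 + 12 - 12 = 131

131 dB


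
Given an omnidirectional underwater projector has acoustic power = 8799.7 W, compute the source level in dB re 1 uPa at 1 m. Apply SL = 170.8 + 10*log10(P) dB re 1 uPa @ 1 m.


SL = 170.8 + 10*log10(8799.7) = 170.8 + 39.44 = 210.24

210.24 dB


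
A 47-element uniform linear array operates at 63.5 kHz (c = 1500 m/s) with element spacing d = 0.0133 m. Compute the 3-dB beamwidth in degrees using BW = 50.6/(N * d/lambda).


Step 1: lambda = 1500/63500 = 0.02362 m
Step 2: d/lambda = 0.0133/0.02362 = 0.5631
Step 3: BW = 50.6/(N * d/lambda) = 50.6/(47 * 0.5631) = 1.91

1.91 deg


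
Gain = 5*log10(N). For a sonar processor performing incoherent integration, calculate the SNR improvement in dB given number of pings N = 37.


7.84 dB


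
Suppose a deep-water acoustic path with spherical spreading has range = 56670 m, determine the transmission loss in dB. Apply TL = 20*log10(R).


95.07 dB


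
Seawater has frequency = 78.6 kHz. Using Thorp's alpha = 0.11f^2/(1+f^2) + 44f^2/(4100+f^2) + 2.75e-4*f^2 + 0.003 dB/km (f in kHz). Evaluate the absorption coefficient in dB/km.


f^2 = 6177.96
alpha = 0.11*6177.96/(1+6177.96) + 44*6177.96/(4100+6177.96) + 2.75e-4*6177.96 + 0.003 = 28.26

28.26 dB/km


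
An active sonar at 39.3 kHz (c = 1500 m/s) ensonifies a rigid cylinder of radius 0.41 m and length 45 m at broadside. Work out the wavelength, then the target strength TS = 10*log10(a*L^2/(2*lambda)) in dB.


Step 1: lambda = c/f = 1500/39300 = 0.03817 m
Step 2: TS = 10*log10(a*L^2/(2*lambda)) = 10*log10(0.41*45^2/(2*0.03817)) = 40.36

40.36 dB


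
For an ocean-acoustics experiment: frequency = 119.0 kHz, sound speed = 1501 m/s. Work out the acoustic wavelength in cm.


lambda = c/f = 1501 / 119000 = 0.0126 m = 1.26 cm

1.26 cm


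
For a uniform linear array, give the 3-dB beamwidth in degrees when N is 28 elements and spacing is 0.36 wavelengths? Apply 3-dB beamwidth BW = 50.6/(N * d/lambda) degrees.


5.02 deg


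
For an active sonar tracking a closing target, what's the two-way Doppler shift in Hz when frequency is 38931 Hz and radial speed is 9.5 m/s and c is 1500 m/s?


fd = 2*f*v/c = 2 * 38931 * 9.5 / 1500 = 493.13

493.13 Hz


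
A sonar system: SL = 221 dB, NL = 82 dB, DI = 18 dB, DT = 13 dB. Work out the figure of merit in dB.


FOM = SL - NL + DI - DT = 221 - 82 + 18 - 13 = 144

144 dB


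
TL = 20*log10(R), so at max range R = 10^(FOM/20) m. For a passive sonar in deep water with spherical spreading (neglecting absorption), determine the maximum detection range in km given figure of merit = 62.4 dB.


At max range FOM = TL, so 20*log10(R) = 62.4
R = 10^(62.4/20) = 1318.26 m = 1.32 km

1.32 km


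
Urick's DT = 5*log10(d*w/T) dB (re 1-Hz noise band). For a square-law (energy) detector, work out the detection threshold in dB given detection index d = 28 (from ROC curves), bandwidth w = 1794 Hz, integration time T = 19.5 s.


17.05 dB


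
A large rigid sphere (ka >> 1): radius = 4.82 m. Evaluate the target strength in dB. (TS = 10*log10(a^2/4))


TS = 10*log10(4.82^2 / 4) = 10*log10(5.8081) = 7.64

7.64 dB


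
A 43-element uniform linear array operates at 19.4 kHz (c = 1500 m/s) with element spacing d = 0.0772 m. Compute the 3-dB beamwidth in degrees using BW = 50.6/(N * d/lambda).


Step 1: lambda = 1500/19400 = 0.07732 m
Step 2: d/lambda = 0.0772/0.07732 = 0.9984
Step 3: BW = 50.6/(N * d/lambda) = 50.6/(43 * 0.9984) = 1.18

1.18 deg


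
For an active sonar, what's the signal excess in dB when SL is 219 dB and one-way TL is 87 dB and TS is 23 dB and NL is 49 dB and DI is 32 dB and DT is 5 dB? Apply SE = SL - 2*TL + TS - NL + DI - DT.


SE = SL - 2*TL + TS - NL + DI - DT = 219 - 2*87 + (23) - 49 + 32 - 5 = 46

46 dB


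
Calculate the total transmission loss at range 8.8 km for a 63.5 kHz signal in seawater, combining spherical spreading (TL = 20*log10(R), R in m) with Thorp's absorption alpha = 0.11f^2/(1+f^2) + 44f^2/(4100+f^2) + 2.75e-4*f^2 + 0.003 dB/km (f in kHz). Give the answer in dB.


281.63 dB


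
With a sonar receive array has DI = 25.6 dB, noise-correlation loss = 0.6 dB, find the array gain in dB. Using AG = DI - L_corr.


AG = DI - L_corr = 25.6 - 0.6 = 25.0

25.0 dB


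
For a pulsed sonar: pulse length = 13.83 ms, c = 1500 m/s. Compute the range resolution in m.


10.3725 m


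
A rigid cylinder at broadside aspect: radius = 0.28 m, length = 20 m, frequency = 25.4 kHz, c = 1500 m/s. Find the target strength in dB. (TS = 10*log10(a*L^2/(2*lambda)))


lambda = 1500/25400 = 0.05906 m
TS = 10*log10(0.28*20^2/(2*0.05906)) = 29.77

29.77 dB


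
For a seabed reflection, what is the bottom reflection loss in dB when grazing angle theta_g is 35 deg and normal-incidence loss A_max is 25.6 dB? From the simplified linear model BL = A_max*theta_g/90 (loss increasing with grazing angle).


BL = A_max * theta_g / 90 = 25.6 * 35 / 90 = 9.96

9.96 dB


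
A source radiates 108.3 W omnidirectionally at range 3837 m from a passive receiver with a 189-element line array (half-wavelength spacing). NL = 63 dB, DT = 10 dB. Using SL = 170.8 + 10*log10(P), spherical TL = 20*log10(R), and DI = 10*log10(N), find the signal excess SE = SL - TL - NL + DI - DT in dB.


Step 1: SL = 170.8 + 10*log10(108.3) = 191.15 dB
Step 2: TL = 20*log10(3837) = 71.68 dB
Step 3: DI = 10*log10(189) = 22.76 dB
Step 4: SE = SL - TL - NL + DI - DT = 191.15 - 71.68 - 63 + 22.76 - 10 = 69.23

69.23 dB


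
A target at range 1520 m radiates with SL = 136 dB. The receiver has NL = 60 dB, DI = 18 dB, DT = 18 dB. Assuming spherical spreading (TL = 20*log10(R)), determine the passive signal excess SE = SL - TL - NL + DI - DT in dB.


12.36 dB


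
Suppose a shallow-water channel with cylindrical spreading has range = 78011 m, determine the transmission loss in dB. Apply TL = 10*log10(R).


48.92 dB


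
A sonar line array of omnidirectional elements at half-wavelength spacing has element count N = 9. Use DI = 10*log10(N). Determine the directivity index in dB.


DI = 10*log10(9) = 9.54

9.54 dB


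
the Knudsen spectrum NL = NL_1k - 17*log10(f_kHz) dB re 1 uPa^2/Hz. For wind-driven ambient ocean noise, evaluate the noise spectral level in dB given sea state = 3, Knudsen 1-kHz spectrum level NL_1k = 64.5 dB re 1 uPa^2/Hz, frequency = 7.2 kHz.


49.93 dB


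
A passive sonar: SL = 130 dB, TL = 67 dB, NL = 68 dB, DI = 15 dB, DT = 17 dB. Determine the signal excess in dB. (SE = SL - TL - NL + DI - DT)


SE = SL - TL - NL + DI - DT = 130 - 67 - 68 + 15 - 17 = -7

-7 dB


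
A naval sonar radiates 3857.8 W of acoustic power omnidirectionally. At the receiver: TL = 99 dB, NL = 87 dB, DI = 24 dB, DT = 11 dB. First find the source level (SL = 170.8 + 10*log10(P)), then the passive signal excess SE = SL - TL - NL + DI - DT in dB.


Step 1: SL = 170.8 + 10*log10(3857.8) = 206.66 dB
Step 2: SE = SL - TL - NL + DI - DT = 206.66 - 99 - 87 + 24 - 11 = 33.66

33.66 dB


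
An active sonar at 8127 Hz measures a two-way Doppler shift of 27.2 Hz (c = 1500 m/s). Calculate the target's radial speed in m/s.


From fd = 2*f*v/c, v = c*fd/(2*f) = 1500 * 27.2 / (2*8127) = 2.51

2.51 m/s


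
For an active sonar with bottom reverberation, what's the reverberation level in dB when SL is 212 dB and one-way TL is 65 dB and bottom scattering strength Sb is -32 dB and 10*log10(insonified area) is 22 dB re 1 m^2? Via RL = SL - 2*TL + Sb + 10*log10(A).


RL = SL - 2*TL + Sb + 10*log10(A) = 212 - 2*65 + (-32) + 22 = 72

72 dB


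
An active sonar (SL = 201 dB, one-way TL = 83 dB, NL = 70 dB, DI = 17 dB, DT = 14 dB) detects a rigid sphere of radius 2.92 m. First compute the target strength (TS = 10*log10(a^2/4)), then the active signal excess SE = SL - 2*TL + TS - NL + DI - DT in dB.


Step 1: TS = 10*log10(2.92^2/4) = 3.29 dB
Step 2: SE = SL - 2*TL + TS - NL + DI - DT = 201 - 2*83 + (3.29) - 70 + 17 - 14 = -28.71

-28.71 dB


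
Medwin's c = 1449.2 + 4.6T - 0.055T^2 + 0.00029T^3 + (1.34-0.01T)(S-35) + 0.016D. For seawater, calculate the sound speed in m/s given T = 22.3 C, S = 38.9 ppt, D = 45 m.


c = 1449.2 + 4.6*22.3 - 0.055*22.3^2 + 0.00029*22.3^3 + (1.34 - 0.01*22.3)*(38.9 - 35) + 0.016*45 = 1532.72

1532.72 m/s


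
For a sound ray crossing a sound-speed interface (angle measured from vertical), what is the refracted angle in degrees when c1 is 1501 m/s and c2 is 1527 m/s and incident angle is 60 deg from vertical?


sin(theta2) = (c2/c1)*sin(theta1) = (1527/1501)*sin(60 deg) = 0.88103
theta2 = arcsin(0.88103) = 61.77

61.77 deg


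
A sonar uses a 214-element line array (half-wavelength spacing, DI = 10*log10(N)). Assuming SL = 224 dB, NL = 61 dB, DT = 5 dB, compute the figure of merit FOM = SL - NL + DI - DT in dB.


Step 1: DI = 10*log10(214) = 23.3 dB
Step 2: FOM = SL - NL + DI - DT = 224 - 61 + 23.3 - 5 = 181.3

181.3 dB


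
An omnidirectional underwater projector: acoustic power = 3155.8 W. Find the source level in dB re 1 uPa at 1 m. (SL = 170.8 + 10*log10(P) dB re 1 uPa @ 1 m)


SL = 170.8 + 10*log10(3155.8) = 170.8 + 34.99 = 205.79

205.79 dB


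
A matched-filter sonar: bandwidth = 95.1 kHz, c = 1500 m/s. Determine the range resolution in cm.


0.79 cm


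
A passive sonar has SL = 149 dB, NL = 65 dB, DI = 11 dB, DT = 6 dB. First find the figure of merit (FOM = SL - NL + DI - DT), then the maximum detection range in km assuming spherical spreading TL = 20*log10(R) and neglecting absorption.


Step 1: FOM = SL - NL + DI - DT = 149 - 65 + 11 - 6 = 89 dB
Step 2: at max range FOM = TL = 20*log10(R), so R = 10^(89/20) = 28183.83 m = 28.18 km

28.18 km


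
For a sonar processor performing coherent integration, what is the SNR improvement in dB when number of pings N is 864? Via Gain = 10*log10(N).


29.37 dB


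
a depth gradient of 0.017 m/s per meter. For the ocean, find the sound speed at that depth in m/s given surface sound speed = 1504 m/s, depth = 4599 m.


1582.183 m/s


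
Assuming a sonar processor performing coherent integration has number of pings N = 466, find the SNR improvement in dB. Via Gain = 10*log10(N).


Gain = 10*log10(466) = 26.68

26.68 dB


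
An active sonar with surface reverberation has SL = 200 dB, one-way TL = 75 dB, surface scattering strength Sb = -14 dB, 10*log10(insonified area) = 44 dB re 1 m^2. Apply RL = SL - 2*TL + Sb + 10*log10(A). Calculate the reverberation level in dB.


RL = SL - 2*TL + Sb + 10*log10(A) = 200 - 2*75 + (-14) + 44 = 80

80 dB


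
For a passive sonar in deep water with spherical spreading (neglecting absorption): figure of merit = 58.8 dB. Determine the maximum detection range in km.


At max range FOM = TL, so 20*log10(R) = 58.8
R = 10^(58.8/20) = 870.96 m = 0.87 km

0.87 km


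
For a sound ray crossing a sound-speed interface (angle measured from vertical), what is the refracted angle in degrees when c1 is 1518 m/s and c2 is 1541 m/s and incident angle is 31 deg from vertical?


sin(theta2) = (c2/c1)*sin(theta1) = (1541/1518)*sin(31 deg) = 0.52284
theta2 = arcsin(0.52284) = 31.52

31.52 deg


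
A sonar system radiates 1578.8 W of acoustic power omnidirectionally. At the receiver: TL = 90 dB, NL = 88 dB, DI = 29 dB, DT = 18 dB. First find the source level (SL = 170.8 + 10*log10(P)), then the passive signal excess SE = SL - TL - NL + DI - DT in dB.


Step 1: SL = 170.8 + 10*log10(1578.8) = 202.78 dB
Step 2: SE = SL - TL - NL + DI - DT = 202.78 - 90 - 88 + 29 - 18 = 35.78

35.78 dB


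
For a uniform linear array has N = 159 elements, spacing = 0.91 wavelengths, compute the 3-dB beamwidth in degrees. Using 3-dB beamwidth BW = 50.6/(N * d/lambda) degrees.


0.35 deg


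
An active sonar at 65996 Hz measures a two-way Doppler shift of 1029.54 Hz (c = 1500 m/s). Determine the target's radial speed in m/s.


From fd = 2*f*v/c, v = c*fd/(2*f) = 1500 * 1029.54 / (2*65996) = 11.7

11.7 m/s


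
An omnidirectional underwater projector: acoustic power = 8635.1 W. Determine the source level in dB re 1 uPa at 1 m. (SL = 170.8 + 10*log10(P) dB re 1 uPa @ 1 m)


SL = 170.8 + 10*log10(8635.1) = 170.8 + 39.36 = 210.16

210.16 dB


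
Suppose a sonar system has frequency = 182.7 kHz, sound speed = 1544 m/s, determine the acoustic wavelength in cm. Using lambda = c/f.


lambda = c/f = 1544 / 182700 = 0.0085 m = 0.85 cm

0.85 cm


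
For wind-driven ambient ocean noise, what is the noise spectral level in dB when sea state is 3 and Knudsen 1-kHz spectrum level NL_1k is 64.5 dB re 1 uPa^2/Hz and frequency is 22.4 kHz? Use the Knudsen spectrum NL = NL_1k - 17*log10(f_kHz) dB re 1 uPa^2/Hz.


41.55 dB


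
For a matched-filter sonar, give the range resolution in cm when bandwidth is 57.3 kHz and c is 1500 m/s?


dR = c/(2*BW) = 1500 / (2 * 57.3e3) = 0.0131 m = 1.31 cm

1.31 cm


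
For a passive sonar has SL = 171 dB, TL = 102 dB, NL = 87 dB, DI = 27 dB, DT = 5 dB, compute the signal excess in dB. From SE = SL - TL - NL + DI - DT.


4 dB


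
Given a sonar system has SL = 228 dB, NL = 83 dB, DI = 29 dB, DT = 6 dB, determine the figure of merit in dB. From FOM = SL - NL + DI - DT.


FOM = SL - NL + DI - DT = 228 - 83 + 29 - 6 = 168

168 dB


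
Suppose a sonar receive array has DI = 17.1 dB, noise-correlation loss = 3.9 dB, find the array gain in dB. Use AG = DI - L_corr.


AG = DI - L_corr = 17.1 - 3.9 = 13.2

13.2 dB


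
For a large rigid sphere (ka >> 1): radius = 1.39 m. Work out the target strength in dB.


-3.16 dB


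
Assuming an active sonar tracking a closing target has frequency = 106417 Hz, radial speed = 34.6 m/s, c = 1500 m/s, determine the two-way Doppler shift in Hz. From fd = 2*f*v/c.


fd = 2*f*v/c = 2 * 106417 * 34.6 / 1500 = 4909.37

4909.37 Hz


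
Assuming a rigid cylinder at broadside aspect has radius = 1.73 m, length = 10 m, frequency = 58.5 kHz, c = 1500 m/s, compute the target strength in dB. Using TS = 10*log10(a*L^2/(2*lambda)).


lambda = 1500/58500 = 0.02564 m
TS = 10*log10(1.73*10^2/(2*0.02564)) = 35.28

35.28 dB


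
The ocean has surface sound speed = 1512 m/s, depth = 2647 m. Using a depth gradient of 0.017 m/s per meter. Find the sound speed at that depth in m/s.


c = 1512 + 0.017 * 2647 = 1556.999

1556.999 m/s


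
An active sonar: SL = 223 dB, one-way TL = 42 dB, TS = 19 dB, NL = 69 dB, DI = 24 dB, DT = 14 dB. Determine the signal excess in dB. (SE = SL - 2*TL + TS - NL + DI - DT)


SE = SL - 2*TL + TS - NL + DI - DT = 223 - 2*42 + (19) - 69 + 24 - 14 = 99

99 dB


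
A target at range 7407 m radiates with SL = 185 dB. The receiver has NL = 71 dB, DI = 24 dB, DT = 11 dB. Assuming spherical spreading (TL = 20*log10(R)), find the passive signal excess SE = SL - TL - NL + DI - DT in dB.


Step 1: TL = 20*log10(7407) = 77.39 dB
Step 2: SE = 185 - 77.39 - 71 + 24 - 11 = 49.61

49.61 dB


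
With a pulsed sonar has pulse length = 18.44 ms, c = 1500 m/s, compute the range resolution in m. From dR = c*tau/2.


13.83 m


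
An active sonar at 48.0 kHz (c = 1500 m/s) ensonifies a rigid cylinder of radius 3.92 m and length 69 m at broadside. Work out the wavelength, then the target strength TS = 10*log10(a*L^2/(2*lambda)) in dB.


Step 1: lambda = c/f = 1500/48000 = 0.03125 m
Step 2: TS = 10*log10(a*L^2/(2*lambda)) = 10*log10(3.92*69^2/(2*0.03125)) = 54.75

54.75 dB


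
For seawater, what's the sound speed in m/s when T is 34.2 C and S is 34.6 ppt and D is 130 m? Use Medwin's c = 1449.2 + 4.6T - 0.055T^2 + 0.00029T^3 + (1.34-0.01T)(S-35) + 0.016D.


1555.47 m/s


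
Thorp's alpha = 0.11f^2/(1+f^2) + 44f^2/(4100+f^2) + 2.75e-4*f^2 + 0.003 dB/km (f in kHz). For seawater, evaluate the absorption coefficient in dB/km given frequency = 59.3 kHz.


f^2 = 3516.49
alpha = 0.11*3516.49/(1+3516.49) + 44*3516.49/(4100+3516.49) + 2.75e-4*3516.49 + 0.003 = 21.395

21.395 dB/km


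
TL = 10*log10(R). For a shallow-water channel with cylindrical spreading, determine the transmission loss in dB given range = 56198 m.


47.5 dB


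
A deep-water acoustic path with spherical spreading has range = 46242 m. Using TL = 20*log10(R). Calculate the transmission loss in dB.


TL = 20*log10(46242) = 93.3

93.3 dB


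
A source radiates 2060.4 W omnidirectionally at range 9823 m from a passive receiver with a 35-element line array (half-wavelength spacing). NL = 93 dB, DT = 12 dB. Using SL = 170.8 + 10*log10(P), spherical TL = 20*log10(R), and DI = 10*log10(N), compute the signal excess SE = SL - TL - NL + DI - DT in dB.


34.54 dB


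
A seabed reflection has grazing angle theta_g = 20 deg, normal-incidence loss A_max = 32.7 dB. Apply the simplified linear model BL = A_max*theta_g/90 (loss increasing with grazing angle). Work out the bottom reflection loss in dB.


BL = A_max * theta_g / 90 = 32.7 * 20 / 90 = 7.27

7.27 dB


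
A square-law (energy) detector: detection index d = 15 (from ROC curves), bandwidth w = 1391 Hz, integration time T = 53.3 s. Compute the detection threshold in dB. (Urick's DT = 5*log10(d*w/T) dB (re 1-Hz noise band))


DT = 5*log10(d*w/T) = 5*log10(15 * 1391 / 53.3) = 5*log10(391.46) = 12.96

12.96 dB


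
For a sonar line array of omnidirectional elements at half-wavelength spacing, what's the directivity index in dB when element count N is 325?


DI = 10*log10(325) = 25.12

25.12 dB


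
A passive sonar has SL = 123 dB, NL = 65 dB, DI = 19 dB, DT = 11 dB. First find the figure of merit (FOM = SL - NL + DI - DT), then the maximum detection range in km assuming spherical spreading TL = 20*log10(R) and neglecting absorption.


Step 1: FOM = SL - NL + DI - DT = 123 - 65 + 19 - 11 = 66 dB
Step 2: at max range FOM = TL = 20*log10(R), so R = 10^(66/20) = 1995.26 m = 2.0 km

2.0 km


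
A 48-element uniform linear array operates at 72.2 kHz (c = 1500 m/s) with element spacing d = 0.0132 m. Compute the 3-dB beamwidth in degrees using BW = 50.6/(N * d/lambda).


Step 1: lambda = 1500/72200 = 0.02078 m
Step 2: d/lambda = 0.0132/0.02078 = 0.6352
Step 3: BW = 50.6/(N * d/lambda) = 50.6/(48 * 0.6352) = 1.66

1.66 deg


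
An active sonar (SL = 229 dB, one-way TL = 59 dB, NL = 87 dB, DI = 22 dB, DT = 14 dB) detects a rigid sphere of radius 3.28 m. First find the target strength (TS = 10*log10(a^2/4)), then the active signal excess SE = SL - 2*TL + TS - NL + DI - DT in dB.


Step 1: TS = 10*log10(3.28^2/4) = 4.3 dB
Step 2: SE = SL - 2*TL + TS - NL + DI - DT = 229 - 2*59 + (4.3) - 87 + 22 - 14 = 36.3

36.3 dB


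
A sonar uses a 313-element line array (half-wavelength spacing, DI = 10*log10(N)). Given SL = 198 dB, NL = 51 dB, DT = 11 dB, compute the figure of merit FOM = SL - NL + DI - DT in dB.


Step 1: DI = 10*log10(313) = 24.96 dB
Step 2: FOM = SL - NL + DI - DT = 198 - 51 + 24.96 - 11 = 160.96

160.96 dB


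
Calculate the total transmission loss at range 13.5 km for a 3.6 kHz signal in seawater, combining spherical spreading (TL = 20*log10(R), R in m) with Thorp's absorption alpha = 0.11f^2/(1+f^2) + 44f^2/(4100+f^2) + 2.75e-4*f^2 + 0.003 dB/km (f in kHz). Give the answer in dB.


Step 1 (Thorp): alpha = 0.11*12.96/(1+12.96) + 44*12.96/(4100+12.96) + 2.75e-4*12.96 + 0.003 = 0.2473 dB/km
Step 2: TL_spread = 20*log10(13500) = 82.61 dB
Step 3: TL_abs = alpha*R = 0.2473 * 13.5 = 3.34 dB
Step 4: TL_total = 82.61 + 3.34 = 85.95

85.95 dB


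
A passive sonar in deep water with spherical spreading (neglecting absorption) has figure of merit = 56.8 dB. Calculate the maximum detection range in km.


0.69 km


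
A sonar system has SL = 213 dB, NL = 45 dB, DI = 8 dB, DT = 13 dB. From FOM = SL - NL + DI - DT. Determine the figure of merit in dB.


163 dB


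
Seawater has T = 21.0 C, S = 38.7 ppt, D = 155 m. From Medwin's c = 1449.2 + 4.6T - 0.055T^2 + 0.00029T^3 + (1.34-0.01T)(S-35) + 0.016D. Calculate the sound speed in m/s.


c = 1449.2 + 4.6*21.0 - 0.055*21.0^2 + 0.00029*21.0^3 + (1.34 - 0.01*21.0)*(38.7 - 35) + 0.016*155 = 1530.89

1530.89 m/s


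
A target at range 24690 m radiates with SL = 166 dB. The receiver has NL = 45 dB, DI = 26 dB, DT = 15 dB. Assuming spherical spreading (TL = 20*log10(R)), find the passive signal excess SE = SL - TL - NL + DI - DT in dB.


Step 1: TL = 20*log10(24690) = 87.85 dB
Step 2: SE = 166 - 87.85 - 45 + 26 - 15 = 44.15

44.15 dB


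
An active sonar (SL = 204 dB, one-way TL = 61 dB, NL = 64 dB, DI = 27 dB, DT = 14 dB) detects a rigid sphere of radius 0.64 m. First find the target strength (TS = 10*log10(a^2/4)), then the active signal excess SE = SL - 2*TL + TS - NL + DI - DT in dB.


Step 1: TS = 10*log10(0.64^2/4) = -9.9 dB
Step 2: SE = SL - 2*TL + TS - NL + DI - DT = 204 - 2*61 + (-9.9) - 64 + 27 - 14 = 21.1

21.1 dB


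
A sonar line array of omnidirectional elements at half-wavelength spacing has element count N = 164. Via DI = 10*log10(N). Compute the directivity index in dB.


DI = 10*log10(164) = 22.15

22.15 dB


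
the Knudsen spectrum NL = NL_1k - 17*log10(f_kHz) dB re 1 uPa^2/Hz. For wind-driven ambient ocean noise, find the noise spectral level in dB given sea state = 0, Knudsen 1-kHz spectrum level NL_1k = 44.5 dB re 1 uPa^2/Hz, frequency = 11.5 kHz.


NL = NL_1k - 17*log10(f_kHz) = 44.5 - 17*log10(11.5) = 44.5 - (18.03) = 26.47

26.47 dB


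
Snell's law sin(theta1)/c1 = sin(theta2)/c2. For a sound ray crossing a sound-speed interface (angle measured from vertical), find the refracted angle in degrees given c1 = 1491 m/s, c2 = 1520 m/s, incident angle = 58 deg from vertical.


sin(theta2) = (c2/c1)*sin(theta1) = (1520/1491)*sin(58 deg) = 0.86454
theta2 = arcsin(0.86454) = 59.83

59.83 deg


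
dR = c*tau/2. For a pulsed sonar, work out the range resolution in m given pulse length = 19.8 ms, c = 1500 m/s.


dR = c*tau/2 = 1500 * 19.8e-3 / 2 = 14.85

14.85 m


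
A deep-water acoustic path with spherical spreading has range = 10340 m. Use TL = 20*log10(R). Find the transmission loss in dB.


80.29 dB


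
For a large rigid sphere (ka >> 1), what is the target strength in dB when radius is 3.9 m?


TS = 10*log10(3.9^2 / 4) = 10*log10(3.8025) = 5.8

5.8 dB


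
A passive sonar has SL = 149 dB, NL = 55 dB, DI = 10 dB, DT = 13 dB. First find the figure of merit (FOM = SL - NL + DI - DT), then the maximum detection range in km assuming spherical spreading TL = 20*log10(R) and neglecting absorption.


Step 1: FOM = SL - NL + DI - DT = 149 - 55 + 10 - 13 = 91 dB
Step 2: at max range FOM = TL = 20*log10(R), so R = 10^(91/20) = 35481.34 m = 35.48 km

35.48 km


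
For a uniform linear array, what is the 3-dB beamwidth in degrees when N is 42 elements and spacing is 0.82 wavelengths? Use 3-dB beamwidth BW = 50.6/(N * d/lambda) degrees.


BW = 50.6 / (42 * 0.82) = 50.6 / 34.44 = 1.47

1.47 deg


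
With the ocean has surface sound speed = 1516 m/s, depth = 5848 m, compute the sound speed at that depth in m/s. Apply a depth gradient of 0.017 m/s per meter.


c = 1516 + 0.017 * 5848 = 1615.416

1615.416 m/s


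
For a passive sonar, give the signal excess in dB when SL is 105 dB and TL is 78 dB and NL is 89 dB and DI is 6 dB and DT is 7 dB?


SE = SL - TL - NL + DI - DT = 105 - 78 - 89 + 6 - 7 = -63

-63 dB


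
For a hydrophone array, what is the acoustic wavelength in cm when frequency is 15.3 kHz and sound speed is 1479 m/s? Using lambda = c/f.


lambda = c/f = 1479 / 15300 = 0.0967 m = 9.67 cm

9.67 cm


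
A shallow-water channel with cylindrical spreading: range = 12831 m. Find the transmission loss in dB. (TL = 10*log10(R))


TL = 10*log10(12831) = 41.08

41.08 dB


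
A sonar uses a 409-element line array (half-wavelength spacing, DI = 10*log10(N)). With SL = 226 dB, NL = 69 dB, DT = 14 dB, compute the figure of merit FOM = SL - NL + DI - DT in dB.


169.12 dB


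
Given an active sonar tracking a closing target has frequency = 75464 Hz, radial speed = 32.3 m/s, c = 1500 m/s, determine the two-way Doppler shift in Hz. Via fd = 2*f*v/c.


fd = 2*f*v/c = 2 * 75464 * 32.3 / 1500 = 3249.98

3249.98 Hz


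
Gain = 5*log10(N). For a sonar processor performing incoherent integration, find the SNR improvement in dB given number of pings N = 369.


Gain = 5*log10(369) = 12.84

12.84 dB


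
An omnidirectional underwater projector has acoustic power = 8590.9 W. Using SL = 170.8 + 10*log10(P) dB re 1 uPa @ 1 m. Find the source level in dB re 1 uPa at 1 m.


SL = 170.8 + 10*log10(8590.9) = 170.8 + 39.34 = 210.14

210.14 dB


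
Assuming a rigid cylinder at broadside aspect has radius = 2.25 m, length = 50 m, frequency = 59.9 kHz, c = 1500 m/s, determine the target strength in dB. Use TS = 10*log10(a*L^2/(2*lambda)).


lambda = 1500/59900 = 0.02504 m
TS = 10*log10(2.25*50^2/(2*0.02504)) = 50.5

50.5 dB


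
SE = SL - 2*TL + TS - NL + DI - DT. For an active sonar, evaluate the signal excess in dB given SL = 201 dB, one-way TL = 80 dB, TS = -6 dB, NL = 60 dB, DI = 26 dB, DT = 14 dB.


-13 dB


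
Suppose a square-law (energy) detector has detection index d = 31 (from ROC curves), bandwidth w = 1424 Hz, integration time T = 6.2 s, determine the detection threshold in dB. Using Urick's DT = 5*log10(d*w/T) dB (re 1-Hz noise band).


19.26 dB


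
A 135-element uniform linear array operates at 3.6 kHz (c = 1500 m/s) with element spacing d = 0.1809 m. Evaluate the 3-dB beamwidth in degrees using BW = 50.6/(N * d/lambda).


Step 1: lambda = 1500/3600 = 0.41667 m
Step 2: d/lambda = 0.1809/0.41667 = 0.4342
Step 3: BW = 50.6/(N * d/lambda) = 50.6/(135 * 0.4342) = 0.86

0.86 deg


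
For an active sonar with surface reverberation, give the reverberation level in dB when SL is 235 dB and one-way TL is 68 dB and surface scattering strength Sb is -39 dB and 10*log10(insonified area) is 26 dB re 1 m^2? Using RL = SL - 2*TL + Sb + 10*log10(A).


RL = SL - 2*TL + Sb + 10*log10(A) = 235 - 2*68 + (-39) + 26 = 86

86 dB


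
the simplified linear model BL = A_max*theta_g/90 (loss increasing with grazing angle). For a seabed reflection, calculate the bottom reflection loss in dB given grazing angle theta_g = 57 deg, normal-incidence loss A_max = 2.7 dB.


1.71 dB


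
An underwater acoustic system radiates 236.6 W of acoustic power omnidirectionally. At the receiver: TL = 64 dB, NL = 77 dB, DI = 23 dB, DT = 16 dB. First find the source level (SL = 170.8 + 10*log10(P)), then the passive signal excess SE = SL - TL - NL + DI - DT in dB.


Step 1: SL = 170.8 + 10*log10(236.6) = 194.54 dB
Step 2: SE = SL - TL - NL + DI - DT = 194.54 - 64 - 77 + 23 - 16 = 60.54

60.54 dB


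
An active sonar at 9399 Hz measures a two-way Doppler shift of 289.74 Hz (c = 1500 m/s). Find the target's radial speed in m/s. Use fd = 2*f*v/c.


From fd = 2*f*v/c, v = c*fd/(2*f) = 1500 * 289.74 / (2*9399) = 23.12

23.12 m/s


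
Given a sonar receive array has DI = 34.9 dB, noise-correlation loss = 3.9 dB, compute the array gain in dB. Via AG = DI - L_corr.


AG = DI - L_corr = 34.9 - 3.9 = 31.0

31.0 dB


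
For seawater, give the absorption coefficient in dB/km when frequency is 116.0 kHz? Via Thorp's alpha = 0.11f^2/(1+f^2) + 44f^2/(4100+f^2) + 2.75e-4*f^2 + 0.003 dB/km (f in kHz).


f^2 = 13456.0
alpha = 0.11*13456.0/(1+13456.0) + 44*13456.0/(4100+13456.0) + 2.75e-4*13456.0 + 0.003 = 37.538

37.538 dB/km


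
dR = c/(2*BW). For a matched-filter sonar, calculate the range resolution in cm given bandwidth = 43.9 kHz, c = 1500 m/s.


dR = c/(2*BW) = 1500 / (2 * 43.9e3) = 0.0171 m = 1.71 cm

1.71 cm


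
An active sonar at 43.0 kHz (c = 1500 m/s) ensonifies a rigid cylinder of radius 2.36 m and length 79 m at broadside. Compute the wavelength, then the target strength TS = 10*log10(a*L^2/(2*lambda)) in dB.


Step 1: lambda = c/f = 1500/43000 = 0.03488 m
Step 2: TS = 10*log10(a*L^2/(2*lambda)) = 10*log10(2.36*79^2/(2*0.03488)) = 53.25

53.25 dB


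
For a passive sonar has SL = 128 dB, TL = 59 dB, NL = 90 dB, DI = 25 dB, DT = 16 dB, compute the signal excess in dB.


-12 dB


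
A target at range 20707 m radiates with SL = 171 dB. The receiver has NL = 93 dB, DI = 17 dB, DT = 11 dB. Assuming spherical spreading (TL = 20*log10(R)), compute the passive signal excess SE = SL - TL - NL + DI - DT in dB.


Step 1: TL = 20*log10(20707) = 86.32 dB
Step 2: SE = 171 - 86.32 - 93 + 17 - 11 = -2.32

-2.32 dB


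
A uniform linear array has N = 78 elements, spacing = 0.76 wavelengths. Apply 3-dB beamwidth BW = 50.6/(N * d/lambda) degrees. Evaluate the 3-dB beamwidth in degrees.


0.85 deg


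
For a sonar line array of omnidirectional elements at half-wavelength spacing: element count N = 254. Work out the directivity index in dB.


24.05 dB


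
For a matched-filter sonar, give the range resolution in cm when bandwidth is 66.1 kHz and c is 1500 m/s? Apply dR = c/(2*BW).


1.13 cm


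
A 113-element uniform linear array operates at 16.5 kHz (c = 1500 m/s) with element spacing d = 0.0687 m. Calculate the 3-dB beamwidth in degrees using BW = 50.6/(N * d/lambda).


Step 1: lambda = 1500/16500 = 0.09091 m
Step 2: d/lambda = 0.0687/0.09091 = 0.7557
Step 3: BW = 50.6/(N * d/lambda) = 50.6/(113 * 0.7557) = 0.59

0.59 deg


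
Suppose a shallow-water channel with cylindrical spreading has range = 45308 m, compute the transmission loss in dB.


TL = 10*log10(45308) = 46.56

46.56 dB


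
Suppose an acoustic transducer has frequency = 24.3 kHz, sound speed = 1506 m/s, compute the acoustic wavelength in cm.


6.2 cm


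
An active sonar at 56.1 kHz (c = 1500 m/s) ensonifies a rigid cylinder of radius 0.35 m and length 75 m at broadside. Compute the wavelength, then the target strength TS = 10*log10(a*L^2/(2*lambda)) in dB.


Step 1: lambda = c/f = 1500/56100 = 0.02674 m
Step 2: TS = 10*log10(a*L^2/(2*lambda)) = 10*log10(0.35*75^2/(2*0.02674)) = 45.66

45.66 dB


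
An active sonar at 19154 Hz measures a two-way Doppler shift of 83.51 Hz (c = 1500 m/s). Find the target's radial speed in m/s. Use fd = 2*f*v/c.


3.27 m/s


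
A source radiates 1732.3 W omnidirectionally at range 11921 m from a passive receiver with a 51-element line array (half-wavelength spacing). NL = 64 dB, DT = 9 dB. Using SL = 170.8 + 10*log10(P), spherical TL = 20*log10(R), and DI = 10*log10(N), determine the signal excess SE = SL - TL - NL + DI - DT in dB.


Step 1: SL = 170.8 + 10*log10(1732.3) = 203.19 dB
Step 2: TL = 20*log10(11921) = 81.53 dB
Step 3: DI = 10*log10(51) = 17.08 dB
Step 4: SE = SL - TL - NL + DI - DT = 203.19 - 81.53 - 64 + 17.08 - 9 = 65.74

65.74 dB


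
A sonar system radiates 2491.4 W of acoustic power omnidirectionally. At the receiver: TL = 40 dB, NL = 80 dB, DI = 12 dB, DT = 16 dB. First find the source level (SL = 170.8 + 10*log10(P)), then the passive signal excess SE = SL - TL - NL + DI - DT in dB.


Step 1: SL = 170.8 + 10*log10(2491.4) = 204.76 dB
Step 2: SE = SL - TL - NL + DI - DT = 204.76 - 40 - 80 + 12 - 16 = 80.76

80.76 dB


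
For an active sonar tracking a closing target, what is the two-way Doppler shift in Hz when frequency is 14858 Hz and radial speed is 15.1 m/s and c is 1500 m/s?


fd = 2*f*v/c = 2 * 14858 * 15.1 / 1500 = 299.14

299.14 Hz


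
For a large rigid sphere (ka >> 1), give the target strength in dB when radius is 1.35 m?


-3.41 dB


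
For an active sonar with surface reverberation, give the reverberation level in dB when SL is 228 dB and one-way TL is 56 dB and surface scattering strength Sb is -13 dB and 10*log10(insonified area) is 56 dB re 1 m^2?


159 dB


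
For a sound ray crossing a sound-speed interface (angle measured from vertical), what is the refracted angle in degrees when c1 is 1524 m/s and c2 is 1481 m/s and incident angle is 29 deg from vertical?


sin(theta2) = (c2/c1)*sin(theta1) = (1481/1524)*sin(29 deg) = 0.47113
theta2 = arcsin(0.47113) = 28.11

28.11 deg


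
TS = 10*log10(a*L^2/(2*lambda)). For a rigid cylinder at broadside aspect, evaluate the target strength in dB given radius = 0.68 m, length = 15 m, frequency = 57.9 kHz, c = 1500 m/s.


lambda = 1500/57900 = 0.02591 m
TS = 10*log10(0.68*15^2/(2*0.02591)) = 34.7

34.7 dB


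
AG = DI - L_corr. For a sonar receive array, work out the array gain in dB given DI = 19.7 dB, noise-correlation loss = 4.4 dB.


AG = DI - L_corr = 19.7 - 4.4 = 15.3

15.3 dB


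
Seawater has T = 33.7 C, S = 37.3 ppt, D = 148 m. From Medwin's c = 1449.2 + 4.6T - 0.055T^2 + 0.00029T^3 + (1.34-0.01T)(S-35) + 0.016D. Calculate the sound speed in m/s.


c = 1449.2 + 4.6*33.7 - 0.055*33.7^2 + 0.00029*33.7^3 + (1.34 - 0.01*33.7)*(37.3 - 35) + 0.016*148 = 1557.53

1557.53 m/s


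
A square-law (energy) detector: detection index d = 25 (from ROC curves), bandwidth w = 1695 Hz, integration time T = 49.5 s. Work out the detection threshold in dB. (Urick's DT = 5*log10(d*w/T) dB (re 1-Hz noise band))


DT = 5*log10(d*w/T) = 5*log10(25 * 1695 / 49.5) = 5*log10(856.06) = 14.66

14.66 dB


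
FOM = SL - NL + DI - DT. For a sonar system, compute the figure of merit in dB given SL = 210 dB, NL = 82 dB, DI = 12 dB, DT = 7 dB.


FOM = SL - NL + DI - DT = 210 - 82 + 12 - 7 = 133

133 dB


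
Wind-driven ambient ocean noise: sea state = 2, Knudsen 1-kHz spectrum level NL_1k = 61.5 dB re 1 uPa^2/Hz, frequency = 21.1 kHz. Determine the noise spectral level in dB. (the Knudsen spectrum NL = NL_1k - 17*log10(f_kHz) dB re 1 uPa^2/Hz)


38.99 dB


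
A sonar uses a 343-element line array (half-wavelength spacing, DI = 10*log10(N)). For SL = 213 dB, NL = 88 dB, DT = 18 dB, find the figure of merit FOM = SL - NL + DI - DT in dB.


Step 1: DI = 10*log10(343) = 25.35 dB
Step 2: FOM = SL - NL + DI - DT = 213 - 88 + 25.35 - 18 = 132.35

132.35 dB


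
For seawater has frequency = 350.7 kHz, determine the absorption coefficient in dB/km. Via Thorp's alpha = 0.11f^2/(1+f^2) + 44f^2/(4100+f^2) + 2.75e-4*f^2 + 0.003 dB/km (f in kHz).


76.516 dB/km


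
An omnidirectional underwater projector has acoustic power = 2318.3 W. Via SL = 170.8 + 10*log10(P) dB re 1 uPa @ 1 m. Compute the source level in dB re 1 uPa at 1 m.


SL = 170.8 + 10*log10(2318.3) = 170.8 + 33.65 = 204.45

204.45 dB


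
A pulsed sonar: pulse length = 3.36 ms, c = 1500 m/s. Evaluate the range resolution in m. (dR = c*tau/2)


dR = c*tau/2 = 1500 * 3.36e-3 / 2 = 2.52

2.52 m


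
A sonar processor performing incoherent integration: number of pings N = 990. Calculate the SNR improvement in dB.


Gain = 5*log10(990) = 14.98

14.98 dB


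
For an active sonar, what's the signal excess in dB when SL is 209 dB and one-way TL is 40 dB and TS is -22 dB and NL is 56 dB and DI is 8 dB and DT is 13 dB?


46 dB


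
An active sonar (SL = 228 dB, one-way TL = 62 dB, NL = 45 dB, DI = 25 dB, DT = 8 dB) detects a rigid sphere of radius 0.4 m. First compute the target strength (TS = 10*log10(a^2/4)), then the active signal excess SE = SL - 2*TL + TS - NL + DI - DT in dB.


Step 1: TS = 10*log10(0.4^2/4) = -13.98 dB
Step 2: SE = SL - 2*TL + TS - NL + DI - DT = 228 - 2*62 + (-13.98) - 45 + 25 - 8 = 62.02

62.02 dB


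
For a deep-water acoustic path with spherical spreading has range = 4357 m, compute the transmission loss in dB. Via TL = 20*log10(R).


72.78 dB


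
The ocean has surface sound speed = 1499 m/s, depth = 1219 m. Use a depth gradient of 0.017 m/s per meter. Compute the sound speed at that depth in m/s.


c = 1499 + 0.017 * 1219 = 1519.723

1519.723 m/s


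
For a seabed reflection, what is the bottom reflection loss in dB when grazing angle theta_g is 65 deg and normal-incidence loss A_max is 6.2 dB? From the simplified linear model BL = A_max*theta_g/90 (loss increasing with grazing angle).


4.48 dB


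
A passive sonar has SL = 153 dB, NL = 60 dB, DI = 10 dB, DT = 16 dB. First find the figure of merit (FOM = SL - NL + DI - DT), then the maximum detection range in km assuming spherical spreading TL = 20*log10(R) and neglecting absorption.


Step 1: FOM = SL - NL + DI - DT = 153 - 60 + 10 - 16 = 87 dB
Step 2: at max range FOM = TL = 20*log10(R), so R = 10^(87/20) = 22387.21 m = 22.39 km

22.39 km


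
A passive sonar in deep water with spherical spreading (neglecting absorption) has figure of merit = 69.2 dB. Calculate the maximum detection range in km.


2.88 km


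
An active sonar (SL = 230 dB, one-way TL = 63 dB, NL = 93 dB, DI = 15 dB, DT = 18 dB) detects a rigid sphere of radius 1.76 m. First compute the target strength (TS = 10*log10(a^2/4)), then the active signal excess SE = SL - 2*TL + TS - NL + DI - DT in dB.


Step 1: TS = 10*log10(1.76^2/4) = -1.11 dB
Step 2: SE = SL - 2*TL + TS - NL + DI - DT = 230 - 2*63 + (-1.11) - 93 + 15 - 18 = 6.89

6.89 dB
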